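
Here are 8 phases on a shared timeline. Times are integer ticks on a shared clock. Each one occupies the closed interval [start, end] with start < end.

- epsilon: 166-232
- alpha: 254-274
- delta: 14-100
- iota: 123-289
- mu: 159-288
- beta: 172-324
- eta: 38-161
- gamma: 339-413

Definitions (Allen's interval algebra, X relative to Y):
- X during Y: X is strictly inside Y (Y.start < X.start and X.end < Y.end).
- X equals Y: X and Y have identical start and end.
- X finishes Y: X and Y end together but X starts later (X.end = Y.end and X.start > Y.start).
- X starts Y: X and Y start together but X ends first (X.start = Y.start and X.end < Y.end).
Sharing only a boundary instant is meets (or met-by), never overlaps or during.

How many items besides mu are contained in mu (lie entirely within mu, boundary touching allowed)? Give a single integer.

2

Target mu = [159, 288].
alpha [254, 274] → during → counts.
beta [172, 324] → overlapped-by → no.
delta [14, 100] → before → no.
epsilon [166, 232] → during → counts.
eta [38, 161] → overlaps → no.
gamma [339, 413] → after → no.
iota [123, 289] → contains → no.
Total: 2.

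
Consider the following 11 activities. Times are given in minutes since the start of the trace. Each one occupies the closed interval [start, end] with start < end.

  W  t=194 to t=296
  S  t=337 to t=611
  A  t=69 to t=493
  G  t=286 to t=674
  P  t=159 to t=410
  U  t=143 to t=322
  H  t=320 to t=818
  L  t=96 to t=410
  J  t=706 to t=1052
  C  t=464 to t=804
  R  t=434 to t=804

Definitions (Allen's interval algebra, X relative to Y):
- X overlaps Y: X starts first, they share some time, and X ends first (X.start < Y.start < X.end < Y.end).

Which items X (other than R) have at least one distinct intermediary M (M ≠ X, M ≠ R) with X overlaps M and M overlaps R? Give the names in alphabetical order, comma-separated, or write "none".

Target R = [t=434, t=804].
Intermediaries M with M overlaps R: A, G, S.
Via A — items with X overlaps A: none.
Via G — items with X overlaps G: A, L, P, U, W.
Via S — items with X overlaps S: A, L, P.
Union: A, L, P, U, W.

A, L, P, U, W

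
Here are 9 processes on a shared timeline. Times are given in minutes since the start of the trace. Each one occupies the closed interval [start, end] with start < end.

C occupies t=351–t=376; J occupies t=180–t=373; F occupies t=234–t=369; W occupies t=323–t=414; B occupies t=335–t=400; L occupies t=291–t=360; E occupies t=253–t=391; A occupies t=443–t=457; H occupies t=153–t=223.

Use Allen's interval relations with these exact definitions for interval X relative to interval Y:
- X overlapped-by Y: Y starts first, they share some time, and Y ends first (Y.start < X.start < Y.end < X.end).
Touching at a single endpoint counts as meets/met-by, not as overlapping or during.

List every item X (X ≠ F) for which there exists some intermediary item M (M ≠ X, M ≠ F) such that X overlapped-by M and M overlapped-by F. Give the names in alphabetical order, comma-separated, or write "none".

Target F = [t=234, t=369].
Intermediaries M with M overlapped-by F: B, C, E, W.
Via B — items with X overlapped-by B: none.
Via C — items with X overlapped-by C: none.
Via E — items with X overlapped-by E: B, W.
Via W — items with X overlapped-by W: none.
Union: B, W.

B, W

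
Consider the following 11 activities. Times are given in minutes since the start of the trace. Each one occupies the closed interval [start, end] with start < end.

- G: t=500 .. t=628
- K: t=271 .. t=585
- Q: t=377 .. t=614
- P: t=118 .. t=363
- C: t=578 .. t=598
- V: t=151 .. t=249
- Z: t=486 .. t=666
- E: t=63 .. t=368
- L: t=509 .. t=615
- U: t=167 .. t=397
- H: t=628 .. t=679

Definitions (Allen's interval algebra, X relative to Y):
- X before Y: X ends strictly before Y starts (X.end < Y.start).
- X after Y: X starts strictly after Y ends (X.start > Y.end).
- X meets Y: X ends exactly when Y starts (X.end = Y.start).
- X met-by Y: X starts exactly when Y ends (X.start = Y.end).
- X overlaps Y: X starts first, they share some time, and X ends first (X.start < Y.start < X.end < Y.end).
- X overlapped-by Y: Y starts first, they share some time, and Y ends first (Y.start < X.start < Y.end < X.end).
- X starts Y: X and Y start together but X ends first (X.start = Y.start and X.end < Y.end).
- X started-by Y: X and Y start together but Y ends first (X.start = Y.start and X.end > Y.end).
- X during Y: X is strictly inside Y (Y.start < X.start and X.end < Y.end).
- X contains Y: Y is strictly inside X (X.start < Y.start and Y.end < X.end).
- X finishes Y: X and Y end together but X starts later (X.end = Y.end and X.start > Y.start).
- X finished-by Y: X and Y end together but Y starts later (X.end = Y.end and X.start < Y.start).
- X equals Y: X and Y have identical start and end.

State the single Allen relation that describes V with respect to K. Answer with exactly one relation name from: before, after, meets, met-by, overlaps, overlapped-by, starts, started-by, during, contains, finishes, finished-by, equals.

V = [t=151, t=249]; K = [t=271, t=585].
Compare endpoints: V.start < K.start, V.start < K.end, V.end < K.start, V.end < K.end.
That pattern is 'before'.

before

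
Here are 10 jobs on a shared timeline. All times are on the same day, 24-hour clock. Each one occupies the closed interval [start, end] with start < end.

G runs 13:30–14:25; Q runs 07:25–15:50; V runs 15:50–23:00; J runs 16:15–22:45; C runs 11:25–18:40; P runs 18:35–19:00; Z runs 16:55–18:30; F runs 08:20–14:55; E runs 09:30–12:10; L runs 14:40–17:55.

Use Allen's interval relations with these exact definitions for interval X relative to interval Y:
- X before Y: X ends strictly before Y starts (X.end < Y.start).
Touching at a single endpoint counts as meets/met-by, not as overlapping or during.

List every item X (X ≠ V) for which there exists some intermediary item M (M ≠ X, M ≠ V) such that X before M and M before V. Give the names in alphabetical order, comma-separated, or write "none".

Target V = [15:50, 23:00].
Intermediaries M with M before V: E, F, G.
Via E — items with X before E: none.
Via F — items with X before F: none.
Via G — items with X before G: E.
Union: E.

E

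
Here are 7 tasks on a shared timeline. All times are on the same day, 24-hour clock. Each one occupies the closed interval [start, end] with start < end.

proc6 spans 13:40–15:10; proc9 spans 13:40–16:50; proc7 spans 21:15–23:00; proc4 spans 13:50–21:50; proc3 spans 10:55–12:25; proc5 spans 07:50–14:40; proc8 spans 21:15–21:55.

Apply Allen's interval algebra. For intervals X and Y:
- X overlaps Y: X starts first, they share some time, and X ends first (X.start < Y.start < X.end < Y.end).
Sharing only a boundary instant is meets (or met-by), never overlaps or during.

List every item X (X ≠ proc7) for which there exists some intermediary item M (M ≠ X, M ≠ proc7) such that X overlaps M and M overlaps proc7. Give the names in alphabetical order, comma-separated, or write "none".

proc5, proc6, proc9

Target proc7 = [21:15, 23:00].
Intermediaries M with M overlaps proc7: proc4.
Via proc4 — items with X overlaps proc4: proc5, proc6, proc9.
Union: proc5, proc6, proc9.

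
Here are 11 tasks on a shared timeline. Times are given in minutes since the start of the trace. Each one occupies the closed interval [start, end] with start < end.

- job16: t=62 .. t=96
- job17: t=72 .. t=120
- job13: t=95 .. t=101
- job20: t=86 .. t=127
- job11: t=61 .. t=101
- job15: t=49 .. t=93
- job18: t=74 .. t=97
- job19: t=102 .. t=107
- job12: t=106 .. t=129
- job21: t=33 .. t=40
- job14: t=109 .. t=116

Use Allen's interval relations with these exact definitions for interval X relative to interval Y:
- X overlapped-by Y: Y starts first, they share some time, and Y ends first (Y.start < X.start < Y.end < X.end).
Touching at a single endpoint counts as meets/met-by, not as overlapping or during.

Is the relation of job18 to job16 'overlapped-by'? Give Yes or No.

job18 = [t=74, t=97], job16 = [t=62, t=96].
Actual relation of job18 to job16: overlapped-by.
Asked whether 'overlapped-by' holds → Yes.

Yes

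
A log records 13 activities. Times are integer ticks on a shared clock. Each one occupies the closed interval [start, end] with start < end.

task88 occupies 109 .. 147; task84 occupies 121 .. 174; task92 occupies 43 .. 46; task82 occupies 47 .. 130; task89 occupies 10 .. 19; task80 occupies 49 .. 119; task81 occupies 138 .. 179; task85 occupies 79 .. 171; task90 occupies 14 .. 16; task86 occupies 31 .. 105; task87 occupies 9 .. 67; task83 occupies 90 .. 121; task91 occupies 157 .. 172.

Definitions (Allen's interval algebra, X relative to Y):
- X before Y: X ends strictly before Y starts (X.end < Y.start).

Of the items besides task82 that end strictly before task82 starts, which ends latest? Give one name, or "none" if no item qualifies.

Target task82 = [47, 130].
task80 [49, 119] → during → excluded.
task81 [138, 179] → after → excluded.
task83 [90, 121] → during → excluded.
task84 [121, 174] → overlapped-by → excluded.
task85 [79, 171] → overlapped-by → excluded.
task86 [31, 105] → overlaps → excluded.
task87 [9, 67] → overlaps → excluded.
task88 [109, 147] → overlapped-by → excluded.
task89 [10, 19] → before → candidate.
task90 [14, 16] → before → candidate.
task91 [157, 172] → after → excluded.
task92 [43, 46] → before → candidate.
Among candidates, latest end is 46 → task92.

task92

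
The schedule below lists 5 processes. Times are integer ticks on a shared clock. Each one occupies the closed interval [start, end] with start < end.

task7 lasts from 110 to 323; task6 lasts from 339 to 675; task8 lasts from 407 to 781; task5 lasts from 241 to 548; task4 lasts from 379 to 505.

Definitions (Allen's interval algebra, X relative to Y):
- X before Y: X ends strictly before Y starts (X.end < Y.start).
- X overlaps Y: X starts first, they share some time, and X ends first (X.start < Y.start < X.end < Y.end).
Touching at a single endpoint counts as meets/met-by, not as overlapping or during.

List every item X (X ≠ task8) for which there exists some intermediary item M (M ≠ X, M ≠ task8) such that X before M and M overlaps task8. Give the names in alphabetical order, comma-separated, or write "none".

Target task8 = [407, 781].
Intermediaries M with M overlaps task8: task4, task5, task6.
Via task4 — items with X before task4: task7.
Via task5 — items with X before task5: none.
Via task6 — items with X before task6: task7.
Union: task7.

task7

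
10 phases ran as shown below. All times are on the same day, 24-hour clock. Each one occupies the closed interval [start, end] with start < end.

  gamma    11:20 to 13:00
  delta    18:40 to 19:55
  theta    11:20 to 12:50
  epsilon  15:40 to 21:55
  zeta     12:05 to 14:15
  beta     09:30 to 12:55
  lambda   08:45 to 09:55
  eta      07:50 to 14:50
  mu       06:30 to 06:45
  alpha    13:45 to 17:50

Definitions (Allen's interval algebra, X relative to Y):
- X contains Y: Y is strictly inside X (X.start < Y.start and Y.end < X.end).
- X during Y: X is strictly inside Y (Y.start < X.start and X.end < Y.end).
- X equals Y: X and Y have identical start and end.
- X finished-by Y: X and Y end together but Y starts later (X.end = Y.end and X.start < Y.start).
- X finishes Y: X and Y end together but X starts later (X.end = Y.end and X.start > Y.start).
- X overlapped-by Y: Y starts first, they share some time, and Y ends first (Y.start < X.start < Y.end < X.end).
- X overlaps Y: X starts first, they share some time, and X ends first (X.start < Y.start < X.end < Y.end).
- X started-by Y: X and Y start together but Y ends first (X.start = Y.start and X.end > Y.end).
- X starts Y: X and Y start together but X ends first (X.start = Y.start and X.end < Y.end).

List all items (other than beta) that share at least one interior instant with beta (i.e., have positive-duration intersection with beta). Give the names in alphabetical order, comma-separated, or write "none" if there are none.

eta, gamma, lambda, theta, zeta

Target beta = [09:30, 12:55].
alpha [13:45, 17:50] → after → no.
delta [18:40, 19:55] → after → no.
epsilon [15:40, 21:55] → after → no.
eta [07:50, 14:50] → contains → yes.
gamma [11:20, 13:00] → overlapped-by → yes.
lambda [08:45, 09:55] → overlaps → yes.
mu [06:30, 06:45] → before → no.
theta [11:20, 12:50] → during → yes.
zeta [12:05, 14:15] → overlapped-by → yes.
Result: eta, gamma, lambda, theta, zeta.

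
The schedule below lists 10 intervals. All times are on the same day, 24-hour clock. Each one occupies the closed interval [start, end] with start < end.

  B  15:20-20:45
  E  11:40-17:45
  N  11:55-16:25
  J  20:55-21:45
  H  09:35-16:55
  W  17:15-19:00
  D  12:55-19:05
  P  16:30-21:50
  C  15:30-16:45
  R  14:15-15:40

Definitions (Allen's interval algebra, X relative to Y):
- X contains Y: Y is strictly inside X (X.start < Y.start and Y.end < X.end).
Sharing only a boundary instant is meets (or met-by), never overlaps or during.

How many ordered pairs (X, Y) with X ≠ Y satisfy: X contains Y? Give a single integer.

14

Checking all 90 ordered pairs for relation 'contains'; matching pairs in alphabetical order:
(B, C): B contains C ✓
(B, W): B contains W ✓
(D, C): D contains C ✓
(D, R): D contains R ✓
(D, W): D contains W ✓
(E, C): E contains C ✓
(E, N): E contains N ✓
(E, R): E contains R ✓
(H, C): H contains C ✓
(H, N): H contains N ✓
(H, R): H contains R ✓
(N, R): N contains R ✓
(P, J): P contains J ✓
(P, W): P contains W ✓
Count: 14.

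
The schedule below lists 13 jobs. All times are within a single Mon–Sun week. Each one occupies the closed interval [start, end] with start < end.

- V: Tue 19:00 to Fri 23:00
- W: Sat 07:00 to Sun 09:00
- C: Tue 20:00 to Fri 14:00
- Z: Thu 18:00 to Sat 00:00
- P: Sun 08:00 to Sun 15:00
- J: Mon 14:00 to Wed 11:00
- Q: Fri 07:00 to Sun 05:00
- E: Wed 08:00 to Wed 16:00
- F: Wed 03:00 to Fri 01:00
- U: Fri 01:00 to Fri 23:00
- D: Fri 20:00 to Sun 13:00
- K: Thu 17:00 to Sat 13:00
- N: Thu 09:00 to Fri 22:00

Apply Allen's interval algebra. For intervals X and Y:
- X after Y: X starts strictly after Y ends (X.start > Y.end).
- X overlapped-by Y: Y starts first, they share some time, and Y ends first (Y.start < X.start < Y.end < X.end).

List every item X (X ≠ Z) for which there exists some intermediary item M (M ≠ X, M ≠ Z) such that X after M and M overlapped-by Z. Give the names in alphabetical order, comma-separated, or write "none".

Target Z = [Thu 18:00, Sat 00:00].
Intermediaries M with M overlapped-by Z: D, Q.
Via D — items with X after D: none.
Via Q — items with X after Q: P.
Union: P.

P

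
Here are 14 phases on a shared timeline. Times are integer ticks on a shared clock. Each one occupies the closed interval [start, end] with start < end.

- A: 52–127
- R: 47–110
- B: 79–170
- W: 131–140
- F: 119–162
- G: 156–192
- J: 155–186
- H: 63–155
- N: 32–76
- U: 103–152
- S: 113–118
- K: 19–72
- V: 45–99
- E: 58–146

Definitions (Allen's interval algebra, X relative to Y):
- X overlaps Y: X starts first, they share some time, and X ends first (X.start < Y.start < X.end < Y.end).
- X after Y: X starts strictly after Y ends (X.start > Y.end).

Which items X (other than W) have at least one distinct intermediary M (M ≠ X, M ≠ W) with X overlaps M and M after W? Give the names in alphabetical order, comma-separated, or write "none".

Target W = [131, 140].
Intermediaries M with M after W: G, J.
Via G — items with X overlaps G: B, F, J.
Via J — items with X overlaps J: B, F.
Union: B, F, J.

B, F, J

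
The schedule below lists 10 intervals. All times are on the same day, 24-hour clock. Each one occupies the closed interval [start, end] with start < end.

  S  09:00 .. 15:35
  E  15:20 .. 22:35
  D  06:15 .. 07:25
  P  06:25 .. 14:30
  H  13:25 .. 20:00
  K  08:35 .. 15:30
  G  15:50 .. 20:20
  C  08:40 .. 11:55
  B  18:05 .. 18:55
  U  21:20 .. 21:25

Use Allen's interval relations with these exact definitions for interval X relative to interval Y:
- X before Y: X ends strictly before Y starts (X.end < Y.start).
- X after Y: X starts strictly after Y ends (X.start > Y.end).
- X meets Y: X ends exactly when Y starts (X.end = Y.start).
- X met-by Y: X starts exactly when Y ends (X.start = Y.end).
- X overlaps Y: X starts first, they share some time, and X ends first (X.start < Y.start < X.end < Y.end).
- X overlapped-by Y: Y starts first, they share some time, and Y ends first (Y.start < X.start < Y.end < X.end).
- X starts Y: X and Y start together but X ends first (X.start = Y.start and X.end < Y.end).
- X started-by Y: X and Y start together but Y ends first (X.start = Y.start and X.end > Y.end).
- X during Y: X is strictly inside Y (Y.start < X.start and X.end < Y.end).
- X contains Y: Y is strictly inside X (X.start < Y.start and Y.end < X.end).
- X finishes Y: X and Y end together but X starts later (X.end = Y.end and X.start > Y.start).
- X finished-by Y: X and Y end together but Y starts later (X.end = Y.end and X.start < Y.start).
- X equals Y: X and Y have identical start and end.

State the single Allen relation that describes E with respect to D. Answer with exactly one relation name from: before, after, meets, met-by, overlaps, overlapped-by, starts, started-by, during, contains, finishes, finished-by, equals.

E = [15:20, 22:35]; D = [06:15, 07:25].
Compare endpoints: E.start > D.start, E.start > D.end, E.end > D.start, E.end > D.end.
That pattern is 'after'.

after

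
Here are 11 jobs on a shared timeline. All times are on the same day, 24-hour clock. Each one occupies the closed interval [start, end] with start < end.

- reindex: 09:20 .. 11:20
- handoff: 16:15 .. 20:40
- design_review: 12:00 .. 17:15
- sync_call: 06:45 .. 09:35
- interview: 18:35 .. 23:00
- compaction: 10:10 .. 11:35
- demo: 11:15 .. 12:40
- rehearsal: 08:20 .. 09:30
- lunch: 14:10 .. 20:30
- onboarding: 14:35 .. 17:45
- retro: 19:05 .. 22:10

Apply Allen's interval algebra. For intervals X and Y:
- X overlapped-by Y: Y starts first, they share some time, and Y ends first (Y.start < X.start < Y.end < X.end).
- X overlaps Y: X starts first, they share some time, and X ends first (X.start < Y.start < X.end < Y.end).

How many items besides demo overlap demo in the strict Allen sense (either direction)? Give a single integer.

Target demo = [11:15, 12:40].
compaction [10:10, 11:35] → overlaps → counts.
design_review [12:00, 17:15] → overlapped-by → counts.
handoff [16:15, 20:40] → after → no.
interview [18:35, 23:00] → after → no.
lunch [14:10, 20:30] → after → no.
onboarding [14:35, 17:45] → after → no.
rehearsal [08:20, 09:30] → before → no.
reindex [09:20, 11:20] → overlaps → counts.
retro [19:05, 22:10] → after → no.
sync_call [06:45, 09:35] → before → no.
Total: 3.

3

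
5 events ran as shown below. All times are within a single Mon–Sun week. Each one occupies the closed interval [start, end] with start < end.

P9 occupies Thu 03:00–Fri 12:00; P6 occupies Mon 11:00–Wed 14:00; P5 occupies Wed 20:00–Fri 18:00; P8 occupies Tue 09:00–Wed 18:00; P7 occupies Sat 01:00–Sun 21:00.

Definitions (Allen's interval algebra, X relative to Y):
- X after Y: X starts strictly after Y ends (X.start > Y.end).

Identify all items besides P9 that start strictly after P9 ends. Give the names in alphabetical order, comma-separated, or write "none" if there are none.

Target P9 = [Thu 03:00, Fri 12:00].
P5 [Wed 20:00, Fri 18:00] → contains → no.
P6 [Mon 11:00, Wed 14:00] → before → no.
P7 [Sat 01:00, Sun 21:00] → after → yes.
P8 [Tue 09:00, Wed 18:00] → before → no.
Result: P7.

P7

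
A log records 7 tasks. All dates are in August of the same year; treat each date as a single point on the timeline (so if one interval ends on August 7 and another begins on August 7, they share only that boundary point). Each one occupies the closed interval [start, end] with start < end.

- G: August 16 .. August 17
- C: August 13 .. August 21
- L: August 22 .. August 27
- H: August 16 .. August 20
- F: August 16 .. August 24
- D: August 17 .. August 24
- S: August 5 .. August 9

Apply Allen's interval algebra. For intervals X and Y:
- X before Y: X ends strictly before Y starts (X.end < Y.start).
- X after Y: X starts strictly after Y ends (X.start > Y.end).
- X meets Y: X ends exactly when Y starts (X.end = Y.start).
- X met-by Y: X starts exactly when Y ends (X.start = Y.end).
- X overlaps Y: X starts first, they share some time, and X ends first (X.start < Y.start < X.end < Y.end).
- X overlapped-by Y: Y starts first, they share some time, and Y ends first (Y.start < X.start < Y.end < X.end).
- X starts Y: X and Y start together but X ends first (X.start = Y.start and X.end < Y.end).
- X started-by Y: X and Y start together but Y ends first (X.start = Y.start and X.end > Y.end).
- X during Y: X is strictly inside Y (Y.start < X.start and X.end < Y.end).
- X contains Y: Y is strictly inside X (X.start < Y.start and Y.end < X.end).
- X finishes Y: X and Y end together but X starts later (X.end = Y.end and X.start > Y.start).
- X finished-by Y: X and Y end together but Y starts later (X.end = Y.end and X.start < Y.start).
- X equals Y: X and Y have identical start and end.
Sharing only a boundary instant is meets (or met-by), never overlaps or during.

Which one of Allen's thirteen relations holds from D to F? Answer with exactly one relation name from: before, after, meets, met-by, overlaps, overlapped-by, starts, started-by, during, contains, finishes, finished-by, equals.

finishes

D = [August 17, August 24]; F = [August 16, August 24].
Compare endpoints: D.start > F.start, D.start < F.end, D.end > F.start, D.end = F.end.
That pattern is 'finishes'.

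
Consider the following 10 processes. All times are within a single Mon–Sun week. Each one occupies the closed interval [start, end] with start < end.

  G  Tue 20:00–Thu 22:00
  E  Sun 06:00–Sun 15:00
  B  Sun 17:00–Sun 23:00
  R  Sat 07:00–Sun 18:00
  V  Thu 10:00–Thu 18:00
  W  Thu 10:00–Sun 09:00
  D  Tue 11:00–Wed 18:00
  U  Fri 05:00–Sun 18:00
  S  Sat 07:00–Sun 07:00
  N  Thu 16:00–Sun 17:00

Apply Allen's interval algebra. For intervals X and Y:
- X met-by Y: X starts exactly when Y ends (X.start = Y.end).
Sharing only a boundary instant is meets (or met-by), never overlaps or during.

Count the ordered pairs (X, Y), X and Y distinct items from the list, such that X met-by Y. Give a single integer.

Checking all 90 ordered pairs for relation 'met-by'; matching pairs in alphabetical order:
(B, N): B met-by N ✓
Count: 1.

1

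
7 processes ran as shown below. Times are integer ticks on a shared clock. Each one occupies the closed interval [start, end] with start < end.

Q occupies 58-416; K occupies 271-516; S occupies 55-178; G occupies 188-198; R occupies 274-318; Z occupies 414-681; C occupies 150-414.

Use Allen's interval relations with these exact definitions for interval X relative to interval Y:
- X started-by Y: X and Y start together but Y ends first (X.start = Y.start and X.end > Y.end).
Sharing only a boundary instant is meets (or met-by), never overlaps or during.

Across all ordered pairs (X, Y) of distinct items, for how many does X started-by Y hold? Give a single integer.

0

Checking all 42 ordered pairs for relation 'started-by'; matching pairs in alphabetical order:
No pair satisfies it.
Count: 0.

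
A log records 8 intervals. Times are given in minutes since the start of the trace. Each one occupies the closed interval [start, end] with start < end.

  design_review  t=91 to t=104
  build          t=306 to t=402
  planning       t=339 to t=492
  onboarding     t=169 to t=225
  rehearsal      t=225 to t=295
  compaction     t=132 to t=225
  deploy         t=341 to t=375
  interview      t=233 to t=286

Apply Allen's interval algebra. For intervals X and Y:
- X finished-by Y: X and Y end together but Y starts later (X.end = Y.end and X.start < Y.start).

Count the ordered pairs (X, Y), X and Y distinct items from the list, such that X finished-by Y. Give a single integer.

Checking all 56 ordered pairs for relation 'finished-by'; matching pairs in alphabetical order:
(compaction, onboarding): compaction finished-by onboarding ✓
Count: 1.

1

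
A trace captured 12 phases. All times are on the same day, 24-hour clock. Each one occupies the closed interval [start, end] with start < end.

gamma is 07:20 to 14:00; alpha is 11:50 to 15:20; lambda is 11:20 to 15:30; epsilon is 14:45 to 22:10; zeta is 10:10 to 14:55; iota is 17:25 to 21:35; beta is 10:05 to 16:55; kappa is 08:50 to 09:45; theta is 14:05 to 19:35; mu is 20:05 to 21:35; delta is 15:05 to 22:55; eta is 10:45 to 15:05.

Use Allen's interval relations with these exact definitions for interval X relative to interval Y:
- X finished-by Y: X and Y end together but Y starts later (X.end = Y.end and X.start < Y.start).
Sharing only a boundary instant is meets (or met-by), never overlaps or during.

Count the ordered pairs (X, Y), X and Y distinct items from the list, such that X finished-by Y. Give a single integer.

1

Checking all 132 ordered pairs for relation 'finished-by'; matching pairs in alphabetical order:
(iota, mu): iota finished-by mu ✓
Count: 1.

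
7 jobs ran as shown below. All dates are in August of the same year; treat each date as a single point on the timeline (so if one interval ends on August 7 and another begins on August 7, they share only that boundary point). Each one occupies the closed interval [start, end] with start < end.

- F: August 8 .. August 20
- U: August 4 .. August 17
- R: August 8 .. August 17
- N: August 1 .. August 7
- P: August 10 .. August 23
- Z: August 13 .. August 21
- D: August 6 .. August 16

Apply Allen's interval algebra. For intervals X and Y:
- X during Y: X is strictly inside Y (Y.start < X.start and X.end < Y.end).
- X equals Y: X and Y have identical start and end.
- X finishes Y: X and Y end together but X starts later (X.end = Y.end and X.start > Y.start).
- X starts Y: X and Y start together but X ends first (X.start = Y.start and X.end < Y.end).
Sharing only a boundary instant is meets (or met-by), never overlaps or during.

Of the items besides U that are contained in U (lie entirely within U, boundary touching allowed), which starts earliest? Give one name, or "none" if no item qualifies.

Target U = [August 4, August 17].
D [August 6, August 16] → during → candidate.
F [August 8, August 20] → overlapped-by → excluded.
N [August 1, August 7] → overlaps → excluded.
P [August 10, August 23] → overlapped-by → excluded.
R [August 8, August 17] → finishes → candidate.
Z [August 13, August 21] → overlapped-by → excluded.
Among candidates, earliest start is August 6 → D.

D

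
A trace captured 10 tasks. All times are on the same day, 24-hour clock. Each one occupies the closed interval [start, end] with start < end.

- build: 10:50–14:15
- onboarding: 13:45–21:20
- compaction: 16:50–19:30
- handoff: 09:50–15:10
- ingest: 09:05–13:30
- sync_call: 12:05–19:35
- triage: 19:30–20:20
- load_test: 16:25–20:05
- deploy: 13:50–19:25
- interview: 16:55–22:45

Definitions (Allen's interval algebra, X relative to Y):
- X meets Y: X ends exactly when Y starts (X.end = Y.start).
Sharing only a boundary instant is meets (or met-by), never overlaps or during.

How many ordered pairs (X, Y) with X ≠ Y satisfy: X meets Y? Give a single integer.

Checking all 90 ordered pairs for relation 'meets'; matching pairs in alphabetical order:
(compaction, triage): compaction meets triage ✓
Count: 1.

1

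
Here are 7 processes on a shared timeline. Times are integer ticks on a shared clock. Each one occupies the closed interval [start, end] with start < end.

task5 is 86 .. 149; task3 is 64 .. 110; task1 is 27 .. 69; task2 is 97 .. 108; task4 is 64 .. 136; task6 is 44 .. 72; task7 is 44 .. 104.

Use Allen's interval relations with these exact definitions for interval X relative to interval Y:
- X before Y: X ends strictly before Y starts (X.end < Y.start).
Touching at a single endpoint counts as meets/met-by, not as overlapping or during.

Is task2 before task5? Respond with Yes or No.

task2 = [97, 108], task5 = [86, 149].
Actual relation of task2 to task5: during.
Asked whether 'before' holds → No.

No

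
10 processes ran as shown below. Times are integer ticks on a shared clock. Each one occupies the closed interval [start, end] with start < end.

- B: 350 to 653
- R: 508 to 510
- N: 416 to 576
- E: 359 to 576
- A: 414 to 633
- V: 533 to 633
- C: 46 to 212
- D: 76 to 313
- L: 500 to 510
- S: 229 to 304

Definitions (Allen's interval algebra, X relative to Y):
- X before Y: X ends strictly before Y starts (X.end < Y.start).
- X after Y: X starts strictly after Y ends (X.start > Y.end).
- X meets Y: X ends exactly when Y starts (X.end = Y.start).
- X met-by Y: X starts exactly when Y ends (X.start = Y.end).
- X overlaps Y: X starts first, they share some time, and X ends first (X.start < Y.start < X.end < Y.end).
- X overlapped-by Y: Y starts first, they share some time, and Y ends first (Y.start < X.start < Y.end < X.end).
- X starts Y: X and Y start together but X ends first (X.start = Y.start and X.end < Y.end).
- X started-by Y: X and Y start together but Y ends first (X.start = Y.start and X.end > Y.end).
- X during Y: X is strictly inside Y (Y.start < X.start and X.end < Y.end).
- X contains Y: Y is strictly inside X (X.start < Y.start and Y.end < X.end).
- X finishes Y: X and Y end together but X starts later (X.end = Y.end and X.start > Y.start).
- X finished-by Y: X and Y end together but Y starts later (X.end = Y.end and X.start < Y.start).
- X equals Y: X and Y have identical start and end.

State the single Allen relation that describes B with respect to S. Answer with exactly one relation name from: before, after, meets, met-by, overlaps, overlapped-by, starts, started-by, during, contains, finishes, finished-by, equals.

after

B = [350, 653]; S = [229, 304].
Compare endpoints: B.start > S.start, B.start > S.end, B.end > S.start, B.end > S.end.
That pattern is 'after'.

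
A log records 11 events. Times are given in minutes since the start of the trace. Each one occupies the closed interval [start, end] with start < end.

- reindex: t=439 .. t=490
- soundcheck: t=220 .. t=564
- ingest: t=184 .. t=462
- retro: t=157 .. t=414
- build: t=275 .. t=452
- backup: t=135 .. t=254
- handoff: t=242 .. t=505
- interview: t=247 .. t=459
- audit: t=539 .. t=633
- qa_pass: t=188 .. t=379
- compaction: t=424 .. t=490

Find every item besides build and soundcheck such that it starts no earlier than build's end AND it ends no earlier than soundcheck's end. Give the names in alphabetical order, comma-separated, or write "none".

audit

Conditions: its start is no earlier than build's end (X.start >= t=452) AND its end is no earlier than soundcheck's end (X.end >= t=564).
audit: start t=539 >= t=452? ✓; end t=633 >= t=564? ✓ → yes.
backup: start t=135 >= t=452? ✗; end t=254 >= t=564? ✗ → no.
compaction: start t=424 >= t=452? ✗; end t=490 >= t=564? ✗ → no.
handoff: start t=242 >= t=452? ✗; end t=505 >= t=564? ✗ → no.
ingest: start t=184 >= t=452? ✗; end t=462 >= t=564? ✗ → no.
interview: start t=247 >= t=452? ✗; end t=459 >= t=564? ✗ → no.
qa_pass: start t=188 >= t=452? ✗; end t=379 >= t=564? ✗ → no.
reindex: start t=439 >= t=452? ✗; end t=490 >= t=564? ✗ → no.
retro: start t=157 >= t=452? ✗; end t=414 >= t=564? ✗ → no.
Result: audit.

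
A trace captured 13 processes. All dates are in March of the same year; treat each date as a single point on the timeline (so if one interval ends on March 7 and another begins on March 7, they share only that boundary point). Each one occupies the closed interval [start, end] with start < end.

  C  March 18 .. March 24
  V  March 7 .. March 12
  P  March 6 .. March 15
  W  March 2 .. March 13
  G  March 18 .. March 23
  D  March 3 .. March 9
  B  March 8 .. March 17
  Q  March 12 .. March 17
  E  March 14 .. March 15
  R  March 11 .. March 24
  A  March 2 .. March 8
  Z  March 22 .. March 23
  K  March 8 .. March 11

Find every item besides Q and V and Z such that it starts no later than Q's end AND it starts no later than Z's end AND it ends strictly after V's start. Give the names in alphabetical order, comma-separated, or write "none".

A, B, D, E, K, P, R, W

Conditions: its start is no later than Q's end (X.start <= March 17) AND its start is no later than Z's end (X.start <= March 23) AND its end is strictly after V's start (X.end > March 7).
A: start March 2 <= March 17? ✓; start March 2 <= March 23? ✓; end March 8 > March 7? ✓ → yes.
B: start March 8 <= March 17? ✓; start March 8 <= March 23? ✓; end March 17 > March 7? ✓ → yes.
C: start March 18 <= March 17? ✗; start March 18 <= March 23? ✓; end March 24 > March 7? ✓ → no.
D: start March 3 <= March 17? ✓; start March 3 <= March 23? ✓; end March 9 > March 7? ✓ → yes.
E: start March 14 <= March 17? ✓; start March 14 <= March 23? ✓; end March 15 > March 7? ✓ → yes.
G: start March 18 <= March 17? ✗; start March 18 <= March 23? ✓; end March 23 > March 7? ✓ → no.
K: start March 8 <= March 17? ✓; start March 8 <= March 23? ✓; end March 11 > March 7? ✓ → yes.
P: start March 6 <= March 17? ✓; start March 6 <= March 23? ✓; end March 15 > March 7? ✓ → yes.
R: start March 11 <= March 17? ✓; start March 11 <= March 23? ✓; end March 24 > March 7? ✓ → yes.
W: start March 2 <= March 17? ✓; start March 2 <= March 23? ✓; end March 13 > March 7? ✓ → yes.
Result: A, B, D, E, K, P, R, W.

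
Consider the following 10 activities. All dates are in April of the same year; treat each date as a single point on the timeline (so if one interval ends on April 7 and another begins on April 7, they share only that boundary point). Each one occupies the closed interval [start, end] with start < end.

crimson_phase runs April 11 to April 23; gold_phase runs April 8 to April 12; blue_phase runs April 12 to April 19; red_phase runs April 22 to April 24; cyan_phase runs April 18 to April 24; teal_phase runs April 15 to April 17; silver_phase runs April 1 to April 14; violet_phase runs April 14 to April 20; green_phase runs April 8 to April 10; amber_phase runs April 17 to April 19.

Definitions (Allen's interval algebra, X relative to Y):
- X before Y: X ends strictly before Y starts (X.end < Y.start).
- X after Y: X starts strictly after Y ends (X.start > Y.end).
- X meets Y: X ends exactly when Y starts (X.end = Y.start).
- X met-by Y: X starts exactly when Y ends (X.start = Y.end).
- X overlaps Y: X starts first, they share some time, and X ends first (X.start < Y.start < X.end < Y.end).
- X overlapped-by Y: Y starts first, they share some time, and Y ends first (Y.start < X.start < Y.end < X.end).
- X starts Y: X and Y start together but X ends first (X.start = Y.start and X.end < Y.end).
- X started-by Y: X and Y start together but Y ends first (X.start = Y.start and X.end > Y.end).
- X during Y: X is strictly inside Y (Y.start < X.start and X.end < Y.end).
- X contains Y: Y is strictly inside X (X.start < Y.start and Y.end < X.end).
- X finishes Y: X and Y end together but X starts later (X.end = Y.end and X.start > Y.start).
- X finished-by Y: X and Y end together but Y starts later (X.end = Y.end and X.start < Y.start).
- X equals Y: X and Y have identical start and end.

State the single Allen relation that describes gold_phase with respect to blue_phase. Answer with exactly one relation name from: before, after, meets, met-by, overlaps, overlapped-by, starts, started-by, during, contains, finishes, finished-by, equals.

gold_phase = [April 8, April 12]; blue_phase = [April 12, April 19].
Compare endpoints: gold_phase.start < blue_phase.start, gold_phase.start < blue_phase.end, gold_phase.end = blue_phase.start, gold_phase.end < blue_phase.end.
That pattern is 'meets'.

meets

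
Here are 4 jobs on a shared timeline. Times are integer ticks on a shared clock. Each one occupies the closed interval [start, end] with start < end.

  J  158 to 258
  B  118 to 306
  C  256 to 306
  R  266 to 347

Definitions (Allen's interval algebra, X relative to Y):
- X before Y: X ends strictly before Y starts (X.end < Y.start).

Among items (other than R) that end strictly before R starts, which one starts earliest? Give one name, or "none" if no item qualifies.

Target R = [266, 347].
B [118, 306] → overlaps → excluded.
C [256, 306] → overlaps → excluded.
J [158, 258] → before → candidate.
Among candidates, earliest start is 158 → J.

J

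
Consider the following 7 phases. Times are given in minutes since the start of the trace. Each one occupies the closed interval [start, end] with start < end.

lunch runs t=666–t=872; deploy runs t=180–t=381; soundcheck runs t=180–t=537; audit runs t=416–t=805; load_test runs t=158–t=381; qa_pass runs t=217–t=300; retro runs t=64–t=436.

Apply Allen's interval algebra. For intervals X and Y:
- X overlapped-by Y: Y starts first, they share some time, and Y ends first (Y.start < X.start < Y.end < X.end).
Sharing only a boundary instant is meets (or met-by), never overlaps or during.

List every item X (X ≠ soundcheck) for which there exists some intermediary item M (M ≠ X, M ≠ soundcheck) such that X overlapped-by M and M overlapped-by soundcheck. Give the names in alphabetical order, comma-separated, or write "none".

lunch

Target soundcheck = [t=180, t=537].
Intermediaries M with M overlapped-by soundcheck: audit.
Via audit — items with X overlapped-by audit: lunch.
Union: lunch.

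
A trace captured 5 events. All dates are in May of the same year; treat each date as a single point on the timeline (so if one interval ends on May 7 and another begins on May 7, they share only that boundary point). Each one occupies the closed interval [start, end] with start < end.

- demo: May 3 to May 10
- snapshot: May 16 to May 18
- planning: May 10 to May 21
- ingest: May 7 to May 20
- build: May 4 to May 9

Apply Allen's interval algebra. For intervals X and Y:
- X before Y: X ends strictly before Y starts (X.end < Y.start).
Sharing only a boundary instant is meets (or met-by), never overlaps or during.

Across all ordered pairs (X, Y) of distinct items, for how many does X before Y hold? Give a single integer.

Checking all 20 ordered pairs for relation 'before'; matching pairs in alphabetical order:
(build, planning): build before planning ✓
(build, snapshot): build before snapshot ✓
(demo, snapshot): demo before snapshot ✓
Count: 3.

3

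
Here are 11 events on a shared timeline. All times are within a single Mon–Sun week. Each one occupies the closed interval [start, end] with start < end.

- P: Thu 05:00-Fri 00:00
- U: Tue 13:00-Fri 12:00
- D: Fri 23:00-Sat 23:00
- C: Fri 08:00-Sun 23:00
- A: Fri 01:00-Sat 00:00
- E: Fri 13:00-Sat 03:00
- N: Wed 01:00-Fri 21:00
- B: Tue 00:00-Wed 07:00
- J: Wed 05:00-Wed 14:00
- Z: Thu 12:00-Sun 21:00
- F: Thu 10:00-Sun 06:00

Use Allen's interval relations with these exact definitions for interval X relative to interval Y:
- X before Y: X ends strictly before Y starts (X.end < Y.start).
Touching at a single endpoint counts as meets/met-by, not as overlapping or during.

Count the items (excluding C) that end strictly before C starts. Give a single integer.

Target C = [Fri 08:00, Sun 23:00].
A [Fri 01:00, Sat 00:00] → overlaps → no.
B [Tue 00:00, Wed 07:00] → before → counts.
D [Fri 23:00, Sat 23:00] → during → no.
E [Fri 13:00, Sat 03:00] → during → no.
F [Thu 10:00, Sun 06:00] → overlaps → no.
J [Wed 05:00, Wed 14:00] → before → counts.
N [Wed 01:00, Fri 21:00] → overlaps → no.
P [Thu 05:00, Fri 00:00] → before → counts.
U [Tue 13:00, Fri 12:00] → overlaps → no.
Z [Thu 12:00, Sun 21:00] → overlaps → no.
Total: 3.

3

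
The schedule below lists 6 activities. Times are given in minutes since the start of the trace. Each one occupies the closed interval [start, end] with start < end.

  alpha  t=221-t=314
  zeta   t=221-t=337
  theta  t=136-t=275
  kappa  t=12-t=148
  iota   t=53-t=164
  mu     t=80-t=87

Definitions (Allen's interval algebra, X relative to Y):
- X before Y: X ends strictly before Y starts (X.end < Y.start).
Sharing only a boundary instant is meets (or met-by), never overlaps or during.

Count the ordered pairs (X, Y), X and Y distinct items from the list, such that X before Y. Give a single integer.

Checking all 30 ordered pairs for relation 'before'; matching pairs in alphabetical order:
(iota, alpha): iota before alpha ✓
(iota, zeta): iota before zeta ✓
(kappa, alpha): kappa before alpha ✓
(kappa, zeta): kappa before zeta ✓
(mu, alpha): mu before alpha ✓
(mu, theta): mu before theta ✓
(mu, zeta): mu before zeta ✓
Count: 7.

7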